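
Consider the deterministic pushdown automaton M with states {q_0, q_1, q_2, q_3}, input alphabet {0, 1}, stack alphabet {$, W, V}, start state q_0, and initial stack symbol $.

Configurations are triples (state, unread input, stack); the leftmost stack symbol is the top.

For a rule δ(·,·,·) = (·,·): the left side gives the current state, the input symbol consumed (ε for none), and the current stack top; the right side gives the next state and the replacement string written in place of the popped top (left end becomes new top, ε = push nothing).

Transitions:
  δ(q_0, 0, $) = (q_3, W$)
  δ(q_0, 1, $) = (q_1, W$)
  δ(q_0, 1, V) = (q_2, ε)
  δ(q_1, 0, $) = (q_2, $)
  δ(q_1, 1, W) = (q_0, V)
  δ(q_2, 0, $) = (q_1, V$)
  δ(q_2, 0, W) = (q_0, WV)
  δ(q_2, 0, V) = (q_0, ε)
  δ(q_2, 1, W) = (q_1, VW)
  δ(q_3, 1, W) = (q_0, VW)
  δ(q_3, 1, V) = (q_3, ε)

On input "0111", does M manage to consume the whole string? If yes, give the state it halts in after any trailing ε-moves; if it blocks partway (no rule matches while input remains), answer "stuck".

q_1

(q_0, 0111, $) ⊢ (q_3, 111, W$) ⊢ (q_0, 11, VW$) ⊢ (q_2, 1, W$) ⊢ (q_1, ε, VW$)
All input consumed; M is in state q_1.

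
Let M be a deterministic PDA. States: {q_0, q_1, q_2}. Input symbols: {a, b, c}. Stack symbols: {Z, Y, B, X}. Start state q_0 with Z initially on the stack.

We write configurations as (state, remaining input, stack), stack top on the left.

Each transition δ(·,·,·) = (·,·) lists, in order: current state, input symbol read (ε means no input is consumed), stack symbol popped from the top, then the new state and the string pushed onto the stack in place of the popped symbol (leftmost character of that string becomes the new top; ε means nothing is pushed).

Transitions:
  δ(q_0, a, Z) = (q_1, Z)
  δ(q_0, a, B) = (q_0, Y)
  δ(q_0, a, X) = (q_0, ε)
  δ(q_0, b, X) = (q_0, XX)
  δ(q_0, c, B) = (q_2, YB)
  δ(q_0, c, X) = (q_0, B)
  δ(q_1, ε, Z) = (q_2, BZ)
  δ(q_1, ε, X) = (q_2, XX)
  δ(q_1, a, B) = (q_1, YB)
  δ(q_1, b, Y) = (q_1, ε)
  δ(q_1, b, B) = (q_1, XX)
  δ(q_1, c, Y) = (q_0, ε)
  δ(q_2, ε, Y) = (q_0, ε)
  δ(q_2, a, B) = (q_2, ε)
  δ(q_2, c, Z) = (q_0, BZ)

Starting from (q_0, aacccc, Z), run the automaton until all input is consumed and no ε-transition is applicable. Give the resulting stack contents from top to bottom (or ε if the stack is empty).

BZ

(q_0, aacccc, Z)
  read a, top Z: go to q_1, push Z → (q_1, acccc, Z)
  ε-move, top Z: go to q_2, push BZ → (q_2, acccc, BZ)
  read a, top B: go to q_2, push ε → (q_2, cccc, Z)
  read c, top Z: go to q_0, push BZ → (q_0, ccc, BZ)
  read c, top B: go to q_2, push YB → (q_2, cc, YBZ)
  ε-move, top Y: go to q_0, push ε → (q_0, cc, BZ)
  read c, top B: go to q_2, push YB → (q_2, c, YBZ)
  ε-move, top Y: go to q_0, push ε → (q_0, c, BZ)
  read c, top B: go to q_2, push YB → (q_2, ε, YBZ)
  ε-move, top Y: go to q_0, push ε → (q_0, ε, BZ)
All input consumed in state q_0 with stack BZ.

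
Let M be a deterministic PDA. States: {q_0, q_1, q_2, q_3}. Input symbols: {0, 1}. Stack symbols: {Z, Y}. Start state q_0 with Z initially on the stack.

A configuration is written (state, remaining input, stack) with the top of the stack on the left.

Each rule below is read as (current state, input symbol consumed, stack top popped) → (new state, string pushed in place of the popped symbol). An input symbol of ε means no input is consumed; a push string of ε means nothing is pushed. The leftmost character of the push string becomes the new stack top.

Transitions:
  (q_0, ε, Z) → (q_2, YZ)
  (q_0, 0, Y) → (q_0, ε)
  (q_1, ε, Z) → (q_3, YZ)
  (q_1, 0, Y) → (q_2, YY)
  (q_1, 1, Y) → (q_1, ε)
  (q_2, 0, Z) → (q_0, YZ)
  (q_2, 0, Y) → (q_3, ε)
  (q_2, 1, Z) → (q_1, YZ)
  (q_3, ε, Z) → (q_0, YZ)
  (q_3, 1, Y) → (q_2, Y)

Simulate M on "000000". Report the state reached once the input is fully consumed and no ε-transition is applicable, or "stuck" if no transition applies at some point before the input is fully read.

(q_0, 000000, Z)
  ε-move, top Z: go to q_2, push YZ → (q_2, 000000, YZ)
  read 0, top Y: go to q_3, push ε → (q_3, 00000, Z)
  ε-move, top Z: go to q_0, push YZ → (q_0, 00000, YZ)
  read 0, top Y: go to q_0, push ε → (q_0, 0000, Z)
  ε-move, top Z: go to q_2, push YZ → (q_2, 0000, YZ)
  read 0, top Y: go to q_3, push ε → (q_3, 000, Z)
  ε-move, top Z: go to q_0, push YZ → (q_0, 000, YZ)
  read 0, top Y: go to q_0, push ε → (q_0, 00, Z)
  ε-move, top Z: go to q_2, push YZ → (q_2, 00, YZ)
  read 0, top Y: go to q_3, push ε → (q_3, 0, Z)
  ε-move, top Z: go to q_0, push YZ → (q_0, 0, YZ)
  read 0, top Y: go to q_0, push ε → (q_0, ε, Z)
  ε-move, top Z: go to q_2, push YZ → (q_2, ε, YZ)
All input consumed; M is in state q_2.

q_2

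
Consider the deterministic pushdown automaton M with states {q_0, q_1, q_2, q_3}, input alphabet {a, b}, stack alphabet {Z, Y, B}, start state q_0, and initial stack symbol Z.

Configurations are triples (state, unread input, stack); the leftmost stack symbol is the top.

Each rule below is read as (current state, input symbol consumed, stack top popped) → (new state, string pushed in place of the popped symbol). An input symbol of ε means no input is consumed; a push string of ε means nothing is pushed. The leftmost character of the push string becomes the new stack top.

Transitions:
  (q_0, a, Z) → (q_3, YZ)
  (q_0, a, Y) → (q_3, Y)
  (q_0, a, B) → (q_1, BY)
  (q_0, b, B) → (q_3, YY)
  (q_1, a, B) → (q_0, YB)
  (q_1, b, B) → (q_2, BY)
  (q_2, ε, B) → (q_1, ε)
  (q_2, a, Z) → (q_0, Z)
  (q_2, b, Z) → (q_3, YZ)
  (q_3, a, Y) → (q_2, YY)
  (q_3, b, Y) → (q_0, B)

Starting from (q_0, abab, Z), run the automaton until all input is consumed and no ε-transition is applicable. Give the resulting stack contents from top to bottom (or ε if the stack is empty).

(q_0, abab, Z)
  read a, top Z: go to q_3, push YZ → (q_3, bab, YZ)
  read b, top Y: go to q_0, push B → (q_0, ab, BZ)
  read a, top B: go to q_1, push BY → (q_1, b, BYZ)
  read b, top B: go to q_2, push BY → (q_2, ε, BYYZ)
  ε-move, top B: go to q_1, push ε → (q_1, ε, YYZ)
All input consumed in state q_1 with stack YYZ.

YYZ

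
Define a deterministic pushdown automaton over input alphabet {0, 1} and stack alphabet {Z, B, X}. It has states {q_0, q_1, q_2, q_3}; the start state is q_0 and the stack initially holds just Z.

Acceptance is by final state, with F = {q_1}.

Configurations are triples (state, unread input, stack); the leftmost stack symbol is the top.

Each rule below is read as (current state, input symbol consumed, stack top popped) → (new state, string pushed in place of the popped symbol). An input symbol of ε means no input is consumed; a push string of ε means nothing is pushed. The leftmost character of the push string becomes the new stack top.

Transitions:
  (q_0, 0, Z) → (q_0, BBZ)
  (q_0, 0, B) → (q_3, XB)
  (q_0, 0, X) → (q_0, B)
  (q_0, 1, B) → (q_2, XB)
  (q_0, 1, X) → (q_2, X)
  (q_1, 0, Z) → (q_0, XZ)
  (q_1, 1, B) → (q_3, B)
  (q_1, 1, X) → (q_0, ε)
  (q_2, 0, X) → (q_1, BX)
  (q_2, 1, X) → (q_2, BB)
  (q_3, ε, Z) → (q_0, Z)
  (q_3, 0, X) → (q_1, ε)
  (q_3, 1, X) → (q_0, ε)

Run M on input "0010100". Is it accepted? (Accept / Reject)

Accept

(q_0, 0010100, Z)
  read 0, top Z: go to q_0, push BBZ → (q_0, 010100, BBZ)
  read 0, top B: go to q_3, push XB → (q_3, 10100, XBBZ)
  read 1, top X: go to q_0, push ε → (q_0, 0100, BBZ)
  read 0, top B: go to q_3, push XB → (q_3, 100, XBBZ)
  read 1, top X: go to q_0, push ε → (q_0, 00, BBZ)
  read 0, top B: go to q_3, push XB → (q_3, 0, XBBZ)
  read 0, top X: go to q_1, push ε → (q_1, ε, BBZ)
All input consumed; state q_1 ∈ F.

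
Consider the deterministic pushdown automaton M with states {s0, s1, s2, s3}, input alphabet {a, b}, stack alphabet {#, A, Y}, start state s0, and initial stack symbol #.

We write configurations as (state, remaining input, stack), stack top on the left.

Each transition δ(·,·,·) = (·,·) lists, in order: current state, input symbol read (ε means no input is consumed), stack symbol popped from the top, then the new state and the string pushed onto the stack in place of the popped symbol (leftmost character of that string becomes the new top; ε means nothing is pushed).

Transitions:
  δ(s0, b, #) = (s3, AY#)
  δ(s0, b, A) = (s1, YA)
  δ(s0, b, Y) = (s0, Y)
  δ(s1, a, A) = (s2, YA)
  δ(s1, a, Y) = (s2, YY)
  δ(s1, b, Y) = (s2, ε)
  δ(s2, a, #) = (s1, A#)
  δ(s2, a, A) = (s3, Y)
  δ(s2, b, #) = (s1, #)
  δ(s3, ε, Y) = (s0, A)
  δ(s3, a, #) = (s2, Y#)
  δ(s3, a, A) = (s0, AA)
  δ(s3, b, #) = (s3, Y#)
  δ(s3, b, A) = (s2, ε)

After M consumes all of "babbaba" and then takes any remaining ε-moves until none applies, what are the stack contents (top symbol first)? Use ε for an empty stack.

YYAAY#

(s0, babbaba, #)
  read b, top #: go to s3, push AY# → (s3, abbaba, AY#)
  read a, top A: go to s0, push AA → (s0, bbaba, AAY#)
  read b, top A: go to s1, push YA → (s1, baba, YAAY#)
  read b, top Y: go to s2, push ε → (s2, aba, AAY#)
  read a, top A: go to s3, push Y → (s3, ba, YAY#)
  ε-move, top Y: go to s0, push A → (s0, ba, AAY#)
  read b, top A: go to s1, push YA → (s1, a, YAAY#)
  read a, top Y: go to s2, push YY → (s2, ε, YYAAY#)
All input consumed in state s2 with stack YYAAY#.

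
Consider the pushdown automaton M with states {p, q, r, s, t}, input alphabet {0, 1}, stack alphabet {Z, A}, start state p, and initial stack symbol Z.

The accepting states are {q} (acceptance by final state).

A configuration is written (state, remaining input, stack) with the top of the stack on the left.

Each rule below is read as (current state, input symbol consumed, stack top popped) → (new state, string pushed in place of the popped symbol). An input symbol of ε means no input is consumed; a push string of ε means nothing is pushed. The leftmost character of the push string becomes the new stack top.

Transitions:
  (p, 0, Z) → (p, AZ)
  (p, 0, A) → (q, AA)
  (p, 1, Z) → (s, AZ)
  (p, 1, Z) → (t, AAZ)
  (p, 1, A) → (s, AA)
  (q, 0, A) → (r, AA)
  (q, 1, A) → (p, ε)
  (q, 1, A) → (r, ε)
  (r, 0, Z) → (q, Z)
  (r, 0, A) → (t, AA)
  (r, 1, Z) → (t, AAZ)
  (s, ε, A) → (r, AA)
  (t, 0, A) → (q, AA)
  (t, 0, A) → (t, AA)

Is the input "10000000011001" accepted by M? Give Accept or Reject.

No computation consumes all input and reaches a final state.

Reject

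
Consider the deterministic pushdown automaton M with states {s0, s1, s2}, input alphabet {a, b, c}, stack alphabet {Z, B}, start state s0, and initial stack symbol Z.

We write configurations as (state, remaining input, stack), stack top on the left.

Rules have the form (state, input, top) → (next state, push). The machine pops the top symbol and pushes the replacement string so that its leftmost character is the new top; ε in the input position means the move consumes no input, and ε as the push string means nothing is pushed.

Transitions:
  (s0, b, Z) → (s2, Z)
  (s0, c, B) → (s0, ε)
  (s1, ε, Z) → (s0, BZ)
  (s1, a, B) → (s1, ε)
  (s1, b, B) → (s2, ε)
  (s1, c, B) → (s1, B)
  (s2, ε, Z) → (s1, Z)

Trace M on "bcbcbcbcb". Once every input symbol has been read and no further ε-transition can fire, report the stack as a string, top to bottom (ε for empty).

BZ

(s0, bcbcbcbcb, Z)
  read b, top Z: go to s2, push Z → (s2, cbcbcbcb, Z)
  ε-move, top Z: go to s1, push Z → (s1, cbcbcbcb, Z)
  ε-move, top Z: go to s0, push BZ → (s0, cbcbcbcb, BZ)
  read c, top B: go to s0, push ε → (s0, bcbcbcb, Z)
  read b, top Z: go to s2, push Z → (s2, cbcbcb, Z)
  ε-move, top Z: go to s1, push Z → (s1, cbcbcb, Z)
  ε-move, top Z: go to s0, push BZ → (s0, cbcbcb, BZ)
  read c, top B: go to s0, push ε → (s0, bcbcb, Z)
  read b, top Z: go to s2, push Z → (s2, cbcb, Z)
  ε-move, top Z: go to s1, push Z → (s1, cbcb, Z)
  ε-move, top Z: go to s0, push BZ → (s0, cbcb, BZ)
  read c, top B: go to s0, push ε → (s0, bcb, Z)
  read b, top Z: go to s2, push Z → (s2, cb, Z)
  ε-move, top Z: go to s1, push Z → (s1, cb, Z)
  ε-move, top Z: go to s0, push BZ → (s0, cb, BZ)
  read c, top B: go to s0, push ε → (s0, b, Z)
  read b, top Z: go to s2, push Z → (s2, ε, Z)
  ε-move, top Z: go to s1, push Z → (s1, ε, Z)
  ε-move, top Z: go to s0, push BZ → (s0, ε, BZ)
All input consumed in state s0 with stack BZ.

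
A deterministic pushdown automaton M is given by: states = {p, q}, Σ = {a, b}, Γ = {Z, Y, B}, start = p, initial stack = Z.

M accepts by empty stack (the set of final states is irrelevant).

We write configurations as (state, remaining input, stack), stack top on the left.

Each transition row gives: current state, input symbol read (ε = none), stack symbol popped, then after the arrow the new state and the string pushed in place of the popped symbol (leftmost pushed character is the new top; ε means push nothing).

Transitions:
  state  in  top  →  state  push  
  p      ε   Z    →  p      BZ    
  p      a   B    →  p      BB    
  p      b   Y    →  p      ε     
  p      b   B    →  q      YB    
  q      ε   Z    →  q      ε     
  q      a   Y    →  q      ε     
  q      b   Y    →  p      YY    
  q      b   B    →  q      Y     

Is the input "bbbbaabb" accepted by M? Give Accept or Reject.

Reject

(p, bbbbaabb, Z) ⊢ (p, bbbbaabb, BZ) ⊢ (q, bbbaabb, YBZ) ⊢ (p, bbaabb, YYBZ) ⊢ (p, baabb, YBZ) ⊢ (p, aabb, BZ) ⊢ (p, abb, BBZ) ⊢ (p, bb, BBBZ) ⊢ (q, b, YBBBZ) ⊢ (p, ε, YYBBBZ)
All input consumed; stack is YYBBBZ, not empty, and no further ε-move applies.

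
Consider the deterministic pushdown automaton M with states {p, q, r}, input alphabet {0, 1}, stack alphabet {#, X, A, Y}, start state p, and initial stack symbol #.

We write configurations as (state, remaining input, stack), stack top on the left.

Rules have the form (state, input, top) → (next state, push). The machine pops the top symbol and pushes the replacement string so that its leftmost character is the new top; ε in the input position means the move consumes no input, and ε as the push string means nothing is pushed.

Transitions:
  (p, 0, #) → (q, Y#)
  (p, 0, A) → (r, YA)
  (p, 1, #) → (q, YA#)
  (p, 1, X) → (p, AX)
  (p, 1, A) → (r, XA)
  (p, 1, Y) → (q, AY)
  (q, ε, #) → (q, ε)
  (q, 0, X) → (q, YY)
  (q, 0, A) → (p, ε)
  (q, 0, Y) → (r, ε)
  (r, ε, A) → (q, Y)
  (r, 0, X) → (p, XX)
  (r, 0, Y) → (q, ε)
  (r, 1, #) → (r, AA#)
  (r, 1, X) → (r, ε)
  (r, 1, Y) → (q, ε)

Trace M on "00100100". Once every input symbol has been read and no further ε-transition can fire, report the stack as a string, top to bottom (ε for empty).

(p, 00100100, #)
  read 0, top #: go to q, push Y# → (q, 0100100, Y#)
  read 0, top Y: go to r, push ε → (r, 100100, #)
  read 1, top #: go to r, push AA# → (r, 00100, AA#)
  ε-move, top A: go to q, push Y → (q, 00100, YA#)
  read 0, top Y: go to r, push ε → (r, 0100, A#)
  ε-move, top A: go to q, push Y → (q, 0100, Y#)
  read 0, top Y: go to r, push ε → (r, 100, #)
  read 1, top #: go to r, push AA# → (r, 00, AA#)
  ε-move, top A: go to q, push Y → (q, 00, YA#)
  read 0, top Y: go to r, push ε → (r, 0, A#)
  ε-move, top A: go to q, push Y → (q, 0, Y#)
  read 0, top Y: go to r, push ε → (r, ε, #)
All input consumed in state r with stack #.

#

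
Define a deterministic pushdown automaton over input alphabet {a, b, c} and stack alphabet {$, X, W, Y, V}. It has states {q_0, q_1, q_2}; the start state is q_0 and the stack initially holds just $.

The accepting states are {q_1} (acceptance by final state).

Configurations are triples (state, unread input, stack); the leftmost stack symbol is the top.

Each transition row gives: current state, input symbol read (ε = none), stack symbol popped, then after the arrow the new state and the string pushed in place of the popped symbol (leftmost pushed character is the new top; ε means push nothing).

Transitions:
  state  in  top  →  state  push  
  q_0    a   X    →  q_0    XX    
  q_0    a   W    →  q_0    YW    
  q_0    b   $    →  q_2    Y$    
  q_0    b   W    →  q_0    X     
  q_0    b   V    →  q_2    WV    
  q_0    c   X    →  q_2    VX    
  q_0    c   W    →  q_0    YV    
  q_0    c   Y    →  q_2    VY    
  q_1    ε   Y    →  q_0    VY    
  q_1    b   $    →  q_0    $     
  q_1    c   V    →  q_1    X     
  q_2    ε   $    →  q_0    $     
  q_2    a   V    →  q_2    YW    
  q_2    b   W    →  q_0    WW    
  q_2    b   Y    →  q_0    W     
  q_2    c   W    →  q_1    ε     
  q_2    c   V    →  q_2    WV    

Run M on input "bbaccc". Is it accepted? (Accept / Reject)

Accept

(q_0, bbaccc, $) ⊢ (q_2, baccc, Y$) ⊢ (q_0, accc, W$) ⊢ (q_0, ccc, YW$) ⊢ (q_2, cc, VYW$) ⊢ (q_2, c, WVYW$) ⊢ (q_1, ε, VYW$)
All input consumed; state q_1 ∈ F.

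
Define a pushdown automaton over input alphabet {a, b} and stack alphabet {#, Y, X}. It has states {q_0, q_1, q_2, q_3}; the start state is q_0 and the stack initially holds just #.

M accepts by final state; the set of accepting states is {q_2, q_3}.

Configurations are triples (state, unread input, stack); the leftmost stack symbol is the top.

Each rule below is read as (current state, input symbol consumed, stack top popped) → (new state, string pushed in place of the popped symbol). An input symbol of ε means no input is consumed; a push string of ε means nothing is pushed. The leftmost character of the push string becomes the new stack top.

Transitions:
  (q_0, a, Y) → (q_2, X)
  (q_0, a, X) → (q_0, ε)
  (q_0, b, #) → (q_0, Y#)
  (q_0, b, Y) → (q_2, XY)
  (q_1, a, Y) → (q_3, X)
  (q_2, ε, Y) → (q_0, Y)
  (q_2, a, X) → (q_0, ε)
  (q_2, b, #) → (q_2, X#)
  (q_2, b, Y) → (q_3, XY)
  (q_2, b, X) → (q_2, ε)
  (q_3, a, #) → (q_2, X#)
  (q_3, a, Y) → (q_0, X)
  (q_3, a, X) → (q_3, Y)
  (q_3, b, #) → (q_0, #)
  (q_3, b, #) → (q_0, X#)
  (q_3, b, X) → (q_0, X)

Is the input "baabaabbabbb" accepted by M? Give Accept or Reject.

One accepting computation: (q_0, baabaabbabbb, #) ⊢ (q_0, aabaabbabbb, Y#) ⊢ (q_2, abaabbabbb, X#) ⊢ (q_0, baabbabbb, #) ⊢ (q_0, aabbabbb, Y#) ⊢ (q_2, abbabbb, X#) ⊢ (q_0, bbabbb, #) ⊢ (q_0, babbb, Y#) ⊢ (q_2, abbb, XY#) ⊢ (q_0, bbb, Y#) ⊢ (q_2, bb, XY#) ⊢ (q_2, b, Y#) ⊢ (q_3, ε, XY#)
All input consumed and state q_3 ∈ F.

Accept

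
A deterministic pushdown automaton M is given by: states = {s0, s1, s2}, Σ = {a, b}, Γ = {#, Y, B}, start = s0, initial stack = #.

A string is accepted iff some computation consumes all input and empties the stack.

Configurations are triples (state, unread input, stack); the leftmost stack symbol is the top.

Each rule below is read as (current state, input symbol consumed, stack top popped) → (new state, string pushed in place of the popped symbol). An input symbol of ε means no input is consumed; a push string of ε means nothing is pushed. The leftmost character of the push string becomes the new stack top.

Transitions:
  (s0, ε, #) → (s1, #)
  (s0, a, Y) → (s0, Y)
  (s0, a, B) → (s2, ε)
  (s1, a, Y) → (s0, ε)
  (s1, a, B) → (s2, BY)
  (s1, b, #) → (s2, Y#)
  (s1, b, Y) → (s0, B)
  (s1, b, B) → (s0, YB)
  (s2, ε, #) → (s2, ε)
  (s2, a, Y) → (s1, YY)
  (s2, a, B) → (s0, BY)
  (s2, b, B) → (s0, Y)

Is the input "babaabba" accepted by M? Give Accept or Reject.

(s0, babaabba, #)
  ε-move, top #: go to s1, push # → (s1, babaabba, #)
  read b, top #: go to s2, push Y# → (s2, abaabba, Y#)
  read a, top Y: go to s1, push YY → (s1, baabba, YY#)
  read b, top Y: go to s0, push B → (s0, aabba, BY#)
  read a, top B: go to s2, push ε → (s2, abba, Y#)
  read a, top Y: go to s1, push YY → (s1, bba, YY#)
  read b, top Y: go to s0, push B → (s0, ba, BY#)
No transition applies at (s0, ba, BY#); input not fully consumed.

Reject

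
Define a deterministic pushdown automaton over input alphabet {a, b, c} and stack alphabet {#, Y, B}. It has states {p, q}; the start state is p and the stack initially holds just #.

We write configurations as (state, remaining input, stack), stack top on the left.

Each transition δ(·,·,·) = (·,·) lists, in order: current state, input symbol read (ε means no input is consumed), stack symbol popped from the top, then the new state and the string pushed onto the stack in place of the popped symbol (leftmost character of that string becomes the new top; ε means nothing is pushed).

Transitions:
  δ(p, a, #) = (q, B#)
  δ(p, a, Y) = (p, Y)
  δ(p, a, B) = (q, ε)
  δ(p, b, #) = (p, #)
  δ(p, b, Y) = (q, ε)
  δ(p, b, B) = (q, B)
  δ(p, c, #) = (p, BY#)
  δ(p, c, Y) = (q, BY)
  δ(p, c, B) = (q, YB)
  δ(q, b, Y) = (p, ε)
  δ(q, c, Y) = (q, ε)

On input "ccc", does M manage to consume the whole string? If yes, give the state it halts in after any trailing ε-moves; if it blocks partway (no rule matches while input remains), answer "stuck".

(p, ccc, #) ⊢ (p, cc, BY#) ⊢ (q, c, YBY#) ⊢ (q, ε, BY#)
All input consumed; M is in state q.

q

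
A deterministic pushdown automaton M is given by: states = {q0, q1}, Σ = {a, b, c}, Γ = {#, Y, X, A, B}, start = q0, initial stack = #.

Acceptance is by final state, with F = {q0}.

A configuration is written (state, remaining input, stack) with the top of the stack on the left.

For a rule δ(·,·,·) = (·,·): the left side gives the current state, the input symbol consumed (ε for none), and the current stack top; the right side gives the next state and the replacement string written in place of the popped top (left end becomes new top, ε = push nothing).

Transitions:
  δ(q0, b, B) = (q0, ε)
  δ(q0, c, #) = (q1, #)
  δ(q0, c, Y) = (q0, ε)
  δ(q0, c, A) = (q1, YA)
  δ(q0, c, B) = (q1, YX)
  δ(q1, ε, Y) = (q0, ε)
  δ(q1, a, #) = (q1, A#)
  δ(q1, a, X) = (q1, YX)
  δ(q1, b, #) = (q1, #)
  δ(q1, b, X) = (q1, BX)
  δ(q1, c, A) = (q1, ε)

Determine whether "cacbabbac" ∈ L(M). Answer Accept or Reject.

Reject

(q0, cacbabbac, #)
  read c, top #: go to q1, push # → (q1, acbabbac, #)
  read a, top #: go to q1, push A# → (q1, cbabbac, A#)
  read c, top A: go to q1, push ε → (q1, babbac, #)
  read b, top #: go to q1, push # → (q1, abbac, #)
  read a, top #: go to q1, push A# → (q1, bbac, A#)
No transition applies at (q1, bbac, A#); input not fully consumed.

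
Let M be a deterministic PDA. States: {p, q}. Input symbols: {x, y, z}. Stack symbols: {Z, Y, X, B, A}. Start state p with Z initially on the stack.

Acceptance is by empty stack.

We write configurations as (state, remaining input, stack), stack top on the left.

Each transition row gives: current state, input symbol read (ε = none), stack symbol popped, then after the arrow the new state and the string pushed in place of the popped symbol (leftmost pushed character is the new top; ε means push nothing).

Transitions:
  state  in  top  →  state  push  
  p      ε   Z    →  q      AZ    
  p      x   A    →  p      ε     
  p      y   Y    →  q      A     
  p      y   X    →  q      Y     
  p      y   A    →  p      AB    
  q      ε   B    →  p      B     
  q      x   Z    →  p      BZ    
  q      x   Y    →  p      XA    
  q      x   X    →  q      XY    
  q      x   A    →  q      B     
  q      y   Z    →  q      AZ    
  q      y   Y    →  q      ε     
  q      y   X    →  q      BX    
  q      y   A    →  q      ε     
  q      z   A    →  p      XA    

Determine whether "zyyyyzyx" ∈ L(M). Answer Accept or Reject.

Reject

(p, zyyyyzyx, Z)
  ε-move, top Z: go to q, push AZ → (q, zyyyyzyx, AZ)
  read z, top A: go to p, push XA → (p, yyyyzyx, XAZ)
  read y, top X: go to q, push Y → (q, yyyzyx, YAZ)
  read y, top Y: go to q, push ε → (q, yyzyx, AZ)
  read y, top A: go to q, push ε → (q, yzyx, Z)
  read y, top Z: go to q, push AZ → (q, zyx, AZ)
  read z, top A: go to p, push XA → (p, yx, XAZ)
  read y, top X: go to q, push Y → (q, x, YAZ)
  read x, top Y: go to p, push XA → (p, ε, XAAZ)
All input consumed; stack is XAAZ, not empty, and no further ε-move applies.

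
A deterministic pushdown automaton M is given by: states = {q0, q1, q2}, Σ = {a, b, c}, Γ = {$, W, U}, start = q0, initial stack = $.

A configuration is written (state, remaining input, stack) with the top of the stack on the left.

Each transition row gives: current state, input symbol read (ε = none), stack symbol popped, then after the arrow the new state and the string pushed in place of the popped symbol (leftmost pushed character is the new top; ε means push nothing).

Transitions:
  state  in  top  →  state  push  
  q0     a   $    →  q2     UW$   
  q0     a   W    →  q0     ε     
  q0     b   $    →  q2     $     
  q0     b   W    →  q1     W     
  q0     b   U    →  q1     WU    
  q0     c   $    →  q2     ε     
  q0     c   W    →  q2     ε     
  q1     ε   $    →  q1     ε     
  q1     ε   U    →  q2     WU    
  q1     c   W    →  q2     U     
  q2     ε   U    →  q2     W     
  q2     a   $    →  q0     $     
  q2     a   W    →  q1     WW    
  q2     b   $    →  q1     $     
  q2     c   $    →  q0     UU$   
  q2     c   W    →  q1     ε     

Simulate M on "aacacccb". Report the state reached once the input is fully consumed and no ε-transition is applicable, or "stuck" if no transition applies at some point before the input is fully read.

stuck

(q0, aacacccb, $)
  read a, top $: go to q2, push UW$ → (q2, acacccb, UW$)
  ε-move, top U: go to q2, push W → (q2, acacccb, WW$)
  read a, top W: go to q1, push WW → (q1, cacccb, WWW$)
  read c, top W: go to q2, push U → (q2, acccb, UWW$)
  ε-move, top U: go to q2, push W → (q2, acccb, WWW$)
  read a, top W: go to q1, push WW → (q1, cccb, WWWW$)
  read c, top W: go to q2, push U → (q2, ccb, UWWW$)
  ε-move, top U: go to q2, push W → (q2, ccb, WWWW$)
  read c, top W: go to q1, push ε → (q1, cb, WWW$)
  read c, top W: go to q2, push U → (q2, b, UWW$)
  ε-move, top U: go to q2, push W → (q2, b, WWW$)
No transition for (q2, b, top W); M blocks with input b remaining.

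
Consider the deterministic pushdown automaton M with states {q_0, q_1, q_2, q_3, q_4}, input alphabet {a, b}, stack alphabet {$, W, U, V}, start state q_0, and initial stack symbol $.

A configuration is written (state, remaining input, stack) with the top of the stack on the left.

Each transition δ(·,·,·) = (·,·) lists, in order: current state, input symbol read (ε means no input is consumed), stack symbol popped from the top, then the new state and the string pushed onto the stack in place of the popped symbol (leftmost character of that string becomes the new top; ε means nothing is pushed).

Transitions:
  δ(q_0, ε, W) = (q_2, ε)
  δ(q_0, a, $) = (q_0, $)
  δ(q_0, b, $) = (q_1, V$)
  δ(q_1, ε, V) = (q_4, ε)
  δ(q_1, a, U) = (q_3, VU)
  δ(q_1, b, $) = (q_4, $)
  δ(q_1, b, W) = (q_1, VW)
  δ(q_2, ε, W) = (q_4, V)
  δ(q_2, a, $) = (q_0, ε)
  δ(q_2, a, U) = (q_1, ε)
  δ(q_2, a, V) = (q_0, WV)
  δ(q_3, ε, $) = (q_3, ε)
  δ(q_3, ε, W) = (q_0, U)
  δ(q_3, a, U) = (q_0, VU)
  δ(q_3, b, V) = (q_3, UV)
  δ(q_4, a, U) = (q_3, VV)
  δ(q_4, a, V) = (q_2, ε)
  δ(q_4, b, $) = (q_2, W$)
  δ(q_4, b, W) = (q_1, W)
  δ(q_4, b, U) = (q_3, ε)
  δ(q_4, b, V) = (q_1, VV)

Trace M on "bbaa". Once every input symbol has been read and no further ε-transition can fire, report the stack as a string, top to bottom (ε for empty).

(q_0, bbaa, $) ⊢ (q_1, baa, V$) ⊢ (q_4, baa, $) ⊢ (q_2, aa, W$) ⊢ (q_4, aa, V$) ⊢ (q_2, a, $) ⊢ (q_0, ε, ε)
All input consumed in state q_0 with stack ε.

ε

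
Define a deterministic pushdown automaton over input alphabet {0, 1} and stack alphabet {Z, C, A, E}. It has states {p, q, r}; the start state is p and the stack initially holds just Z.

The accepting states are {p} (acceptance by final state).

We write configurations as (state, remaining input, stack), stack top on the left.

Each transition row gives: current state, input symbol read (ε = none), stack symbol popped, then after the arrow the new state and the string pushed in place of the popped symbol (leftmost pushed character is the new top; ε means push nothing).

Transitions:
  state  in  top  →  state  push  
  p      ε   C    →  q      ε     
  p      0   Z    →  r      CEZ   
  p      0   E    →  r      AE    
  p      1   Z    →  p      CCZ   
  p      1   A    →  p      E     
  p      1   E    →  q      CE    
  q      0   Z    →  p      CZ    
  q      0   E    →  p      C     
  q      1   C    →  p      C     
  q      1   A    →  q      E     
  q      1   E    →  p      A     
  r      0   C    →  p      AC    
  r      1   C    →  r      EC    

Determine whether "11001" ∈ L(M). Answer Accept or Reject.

Reject

(p, 11001, Z)
  read 1, top Z: go to p, push CCZ → (p, 1001, CCZ)
  ε-move, top C: go to q, push ε → (q, 1001, CZ)
  read 1, top C: go to p, push C → (p, 001, CZ)
  ε-move, top C: go to q, push ε → (q, 001, Z)
  read 0, top Z: go to p, push CZ → (p, 01, CZ)
  ε-move, top C: go to q, push ε → (q, 01, Z)
  read 0, top Z: go to p, push CZ → (p, 1, CZ)
  ε-move, top C: go to q, push ε → (q, 1, Z)
No transition applies at (q, 1, Z); input not fully consumed.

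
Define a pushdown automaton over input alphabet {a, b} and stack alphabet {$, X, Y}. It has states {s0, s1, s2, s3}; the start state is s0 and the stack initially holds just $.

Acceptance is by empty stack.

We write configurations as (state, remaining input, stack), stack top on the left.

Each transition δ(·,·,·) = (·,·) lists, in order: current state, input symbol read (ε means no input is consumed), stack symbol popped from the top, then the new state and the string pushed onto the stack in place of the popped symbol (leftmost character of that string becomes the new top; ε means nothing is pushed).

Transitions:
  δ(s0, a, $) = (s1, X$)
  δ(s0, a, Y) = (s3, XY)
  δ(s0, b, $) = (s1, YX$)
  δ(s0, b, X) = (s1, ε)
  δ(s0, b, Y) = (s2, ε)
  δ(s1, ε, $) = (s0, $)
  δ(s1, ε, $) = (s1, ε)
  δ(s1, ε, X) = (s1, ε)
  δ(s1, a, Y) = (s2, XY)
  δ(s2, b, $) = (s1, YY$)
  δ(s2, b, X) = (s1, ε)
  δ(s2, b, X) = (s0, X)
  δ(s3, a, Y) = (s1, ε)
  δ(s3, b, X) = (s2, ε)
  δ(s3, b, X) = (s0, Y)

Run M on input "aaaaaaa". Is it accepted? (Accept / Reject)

Accept

One accepting computation: (s0, aaaaaaa, $) ⊢ (s1, aaaaaa, X$) ⊢ (s1, aaaaaa, $) ⊢ (s0, aaaaaa, $) ⊢ (s1, aaaaa, X$) ⊢ (s1, aaaaa, $) ⊢ (s0, aaaaa, $) ⊢ (s1, aaaa, X$) ⊢ (s1, aaaa, $) ⊢ (s0, aaaa, $) ⊢ (s1, aaa, X$) ⊢ (s1, aaa, $) ⊢ (s0, aaa, $) ⊢ (s1, aa, X$) ⊢ (s1, aa, $) ⊢ (s0, aa, $) ⊢ (s1, a, X$) ⊢ (s1, a, $) ⊢ (s0, a, $) ⊢ (s1, ε, X$) ⊢ (s1, ε, $) ⊢ (s1, ε, ε)
All input consumed and the stack is empty.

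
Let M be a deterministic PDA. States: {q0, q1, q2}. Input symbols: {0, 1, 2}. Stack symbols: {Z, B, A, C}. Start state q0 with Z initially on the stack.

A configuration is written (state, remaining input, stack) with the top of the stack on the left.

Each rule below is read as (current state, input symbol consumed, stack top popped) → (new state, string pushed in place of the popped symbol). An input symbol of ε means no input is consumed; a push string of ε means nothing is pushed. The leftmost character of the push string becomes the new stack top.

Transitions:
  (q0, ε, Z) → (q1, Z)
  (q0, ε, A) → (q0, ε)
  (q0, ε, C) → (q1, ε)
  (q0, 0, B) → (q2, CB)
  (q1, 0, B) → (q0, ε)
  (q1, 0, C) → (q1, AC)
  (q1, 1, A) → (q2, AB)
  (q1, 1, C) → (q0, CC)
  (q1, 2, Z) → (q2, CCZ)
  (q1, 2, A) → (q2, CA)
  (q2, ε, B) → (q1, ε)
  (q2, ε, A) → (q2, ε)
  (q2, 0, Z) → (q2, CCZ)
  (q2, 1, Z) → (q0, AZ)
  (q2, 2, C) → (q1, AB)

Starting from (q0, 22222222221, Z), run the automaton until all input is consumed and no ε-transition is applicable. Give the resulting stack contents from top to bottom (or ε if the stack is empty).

BABABABABCZ

(q0, 22222222221, Z) ⊢ (q1, 22222222221, Z) ⊢ (q2, 2222222221, CCZ) ⊢ (q1, 222222221, ABCZ) ⊢ (q2, 22222221, CABCZ) ⊢ (q1, 2222221, ABABCZ) ⊢ (q2, 222221, CABABCZ) ⊢ (q1, 22221, ABABABCZ) ⊢ (q2, 2221, CABABABCZ) ⊢ (q1, 221, ABABABABCZ) ⊢ (q2, 21, CABABABABCZ) ⊢ (q1, 1, ABABABABABCZ) ⊢ (q2, ε, ABBABABABABCZ) ⊢ (q2, ε, BBABABABABCZ) ⊢ (q1, ε, BABABABABCZ)
All input consumed in state q1 with stack BABABABABCZ.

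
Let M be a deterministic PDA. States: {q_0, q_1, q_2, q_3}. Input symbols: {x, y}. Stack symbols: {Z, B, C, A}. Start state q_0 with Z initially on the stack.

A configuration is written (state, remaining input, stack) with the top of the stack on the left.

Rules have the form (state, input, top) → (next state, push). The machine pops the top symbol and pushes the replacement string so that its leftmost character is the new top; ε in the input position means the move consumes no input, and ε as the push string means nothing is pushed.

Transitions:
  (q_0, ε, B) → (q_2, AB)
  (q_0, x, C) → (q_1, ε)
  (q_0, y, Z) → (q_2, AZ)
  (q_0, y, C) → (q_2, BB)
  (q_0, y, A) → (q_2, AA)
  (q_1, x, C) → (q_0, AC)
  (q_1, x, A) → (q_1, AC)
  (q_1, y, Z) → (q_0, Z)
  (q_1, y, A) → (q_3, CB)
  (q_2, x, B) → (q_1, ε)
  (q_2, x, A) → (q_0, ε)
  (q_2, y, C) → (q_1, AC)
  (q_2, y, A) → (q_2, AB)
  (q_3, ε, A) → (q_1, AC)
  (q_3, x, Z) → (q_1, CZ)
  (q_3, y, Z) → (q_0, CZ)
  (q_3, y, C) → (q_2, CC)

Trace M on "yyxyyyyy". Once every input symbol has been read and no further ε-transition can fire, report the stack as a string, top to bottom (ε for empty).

ABBBBBBZ

(q_0, yyxyyyyy, Z)
  read y, top Z: go to q_2, push AZ → (q_2, yxyyyyy, AZ)
  read y, top A: go to q_2, push AB → (q_2, xyyyyy, ABZ)
  read x, top A: go to q_0, push ε → (q_0, yyyyy, BZ)
  ε-move, top B: go to q_2, push AB → (q_2, yyyyy, ABZ)
  read y, top A: go to q_2, push AB → (q_2, yyyy, ABBZ)
  read y, top A: go to q_2, push AB → (q_2, yyy, ABBBZ)
  read y, top A: go to q_2, push AB → (q_2, yy, ABBBBZ)
  read y, top A: go to q_2, push AB → (q_2, y, ABBBBBZ)
  read y, top A: go to q_2, push AB → (q_2, ε, ABBBBBBZ)
All input consumed in state q_2 with stack ABBBBBBZ.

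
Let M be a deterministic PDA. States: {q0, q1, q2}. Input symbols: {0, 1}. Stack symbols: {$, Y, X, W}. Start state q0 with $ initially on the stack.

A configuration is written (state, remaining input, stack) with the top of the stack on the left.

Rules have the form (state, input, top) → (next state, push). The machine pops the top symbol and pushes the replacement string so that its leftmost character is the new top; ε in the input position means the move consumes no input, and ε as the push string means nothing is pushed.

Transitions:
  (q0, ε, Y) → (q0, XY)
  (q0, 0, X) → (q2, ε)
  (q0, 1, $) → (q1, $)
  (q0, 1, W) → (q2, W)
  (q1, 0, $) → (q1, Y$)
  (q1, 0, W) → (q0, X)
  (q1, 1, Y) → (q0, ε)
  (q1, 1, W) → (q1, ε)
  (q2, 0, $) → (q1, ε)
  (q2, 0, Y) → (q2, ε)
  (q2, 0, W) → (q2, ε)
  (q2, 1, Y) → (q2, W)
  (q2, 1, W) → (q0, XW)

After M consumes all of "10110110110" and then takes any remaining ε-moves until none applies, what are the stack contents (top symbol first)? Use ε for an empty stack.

Y$

(q0, 10110110110, $)
  read 1, top $: go to q1, push $ → (q1, 0110110110, $)
  read 0, top $: go to q1, push Y$ → (q1, 110110110, Y$)
  read 1, top Y: go to q0, push ε → (q0, 10110110, $)
  read 1, top $: go to q1, push $ → (q1, 0110110, $)
  read 0, top $: go to q1, push Y$ → (q1, 110110, Y$)
  read 1, top Y: go to q0, push ε → (q0, 10110, $)
  read 1, top $: go to q1, push $ → (q1, 0110, $)
  read 0, top $: go to q1, push Y$ → (q1, 110, Y$)
  read 1, top Y: go to q0, push ε → (q0, 10, $)
  read 1, top $: go to q1, push $ → (q1, 0, $)
  read 0, top $: go to q1, push Y$ → (q1, ε, Y$)
All input consumed in state q1 with stack Y$.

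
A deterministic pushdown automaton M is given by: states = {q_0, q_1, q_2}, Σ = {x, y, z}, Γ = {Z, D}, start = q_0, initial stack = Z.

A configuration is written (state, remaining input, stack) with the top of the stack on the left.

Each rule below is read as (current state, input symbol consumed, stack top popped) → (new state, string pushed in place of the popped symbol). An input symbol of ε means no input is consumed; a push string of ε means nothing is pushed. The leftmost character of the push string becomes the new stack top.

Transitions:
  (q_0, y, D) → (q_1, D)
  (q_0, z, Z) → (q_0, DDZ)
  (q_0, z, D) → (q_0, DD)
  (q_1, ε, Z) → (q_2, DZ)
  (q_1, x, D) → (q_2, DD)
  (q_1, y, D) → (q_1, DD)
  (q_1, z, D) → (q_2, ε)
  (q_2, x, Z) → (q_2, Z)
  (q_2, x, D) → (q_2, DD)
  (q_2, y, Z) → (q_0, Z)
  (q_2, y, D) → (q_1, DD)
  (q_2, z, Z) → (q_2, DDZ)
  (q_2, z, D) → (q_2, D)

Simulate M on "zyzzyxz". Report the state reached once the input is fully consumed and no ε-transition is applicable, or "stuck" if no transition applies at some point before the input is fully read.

q_2

(q_0, zyzzyxz, Z) ⊢ (q_0, yzzyxz, DDZ) ⊢ (q_1, zzyxz, DDZ) ⊢ (q_2, zyxz, DZ) ⊢ (q_2, yxz, DZ) ⊢ (q_1, xz, DDZ) ⊢ (q_2, z, DDDZ) ⊢ (q_2, ε, DDDZ)
All input consumed; M is in state q_2.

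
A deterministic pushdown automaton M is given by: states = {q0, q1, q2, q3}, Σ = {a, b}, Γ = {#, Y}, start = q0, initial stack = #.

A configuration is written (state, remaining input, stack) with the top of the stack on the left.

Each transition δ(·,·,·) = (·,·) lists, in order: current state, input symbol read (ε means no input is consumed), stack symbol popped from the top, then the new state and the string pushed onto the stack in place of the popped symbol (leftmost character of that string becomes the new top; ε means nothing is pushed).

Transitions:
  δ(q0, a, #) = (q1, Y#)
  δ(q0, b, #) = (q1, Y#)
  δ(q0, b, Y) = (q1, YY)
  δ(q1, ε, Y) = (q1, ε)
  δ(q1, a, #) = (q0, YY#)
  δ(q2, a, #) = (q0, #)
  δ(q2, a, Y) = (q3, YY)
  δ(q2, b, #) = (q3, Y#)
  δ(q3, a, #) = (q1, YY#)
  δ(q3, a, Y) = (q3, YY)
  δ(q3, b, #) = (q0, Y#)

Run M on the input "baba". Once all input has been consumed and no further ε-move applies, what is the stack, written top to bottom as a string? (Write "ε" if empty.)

(q0, baba, #) ⊢ (q1, aba, Y#) ⊢ (q1, aba, #) ⊢ (q0, ba, YY#) ⊢ (q1, a, YYY#) ⊢ (q1, a, YY#) ⊢ (q1, a, Y#) ⊢ (q1, a, #) ⊢ (q0, ε, YY#)
All input consumed in state q0 with stack YY#.

YY#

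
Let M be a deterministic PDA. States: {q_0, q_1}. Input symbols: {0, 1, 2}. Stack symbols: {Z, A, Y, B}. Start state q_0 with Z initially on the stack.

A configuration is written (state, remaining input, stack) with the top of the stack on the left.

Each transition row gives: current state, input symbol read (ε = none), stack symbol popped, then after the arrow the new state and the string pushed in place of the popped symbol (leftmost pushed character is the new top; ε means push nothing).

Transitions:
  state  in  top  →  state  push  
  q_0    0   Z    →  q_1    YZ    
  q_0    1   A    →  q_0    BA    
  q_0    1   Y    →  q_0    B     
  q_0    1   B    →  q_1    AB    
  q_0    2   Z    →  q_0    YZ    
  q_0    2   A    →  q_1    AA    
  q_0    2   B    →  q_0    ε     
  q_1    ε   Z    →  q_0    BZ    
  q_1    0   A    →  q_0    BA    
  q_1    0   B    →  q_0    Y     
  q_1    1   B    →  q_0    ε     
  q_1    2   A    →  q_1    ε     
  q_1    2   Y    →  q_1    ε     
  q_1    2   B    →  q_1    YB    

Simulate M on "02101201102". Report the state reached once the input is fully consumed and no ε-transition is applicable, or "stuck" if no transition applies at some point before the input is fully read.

q_0

(q_0, 02101201102, Z) ⊢ (q_1, 2101201102, YZ) ⊢ (q_1, 101201102, Z) ⊢ (q_0, 101201102, BZ) ⊢ (q_1, 01201102, ABZ) ⊢ (q_0, 1201102, BABZ) ⊢ (q_1, 201102, ABABZ) ⊢ (q_1, 01102, BABZ) ⊢ (q_0, 1102, YABZ) ⊢ (q_0, 102, BABZ) ⊢ (q_1, 02, ABABZ) ⊢ (q_0, 2, BABABZ) ⊢ (q_0, ε, ABABZ)
All input consumed; M is in state q_0.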